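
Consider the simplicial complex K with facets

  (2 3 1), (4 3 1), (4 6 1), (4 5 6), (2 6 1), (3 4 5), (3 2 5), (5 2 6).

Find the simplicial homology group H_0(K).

H_0 ≅ Z.

Order the vertices as 1 < 2 < 3 < 4 < 5 < 6. Listing each simplex with vertices in this order, K has dimension 2 with simplices:

  0-simplices (6): [1], [2], [3], [4], [5], [6]
  1-simplices (12): [1,2], [1,3], [1,4], [1,6], [2,3], [2,5], [2,6], [3,4], [3,5], [4,5], [4,6], [5,6]
  2-simplices (8): [1,2,3], [1,2,6], [1,3,4], [1,4,6], [2,3,5], [2,5,6], [3,4,5], [4,5,6]

so the chain groups are C_0 ≅ Z^6, C_1 ≅ Z^12, C_2 ≅ Z^8.

Boundary ∂_1: C_1 → C_0 is given by ∂[p,q] = [q] − [p]. For instance
  ∂[4,6] = [6] − [4].
As a 6×12 matrix over Z this has rank 5, with invariant factors (1,1,1,1,1).

Boundary ∂_2: C_2 → C_1 maps a triangle to the signed sum of its edges. For instance
  ∂[1,4,6] = [4,6] − [1,6] + [1,4],
  ∂[2,3,5] = [3,5] − [2,5] + [2,3].
This gives a 12×8 integer matrix of rank 7; reducing to Smith normal form yields diagonal entries (1,1,1,1,1,1,1).

Now H_k = ker ∂_k / im ∂_{k+1}, so:

  H_0: rank C_0 − rank ∂_1 = 6 − 5 = 1, and the invariant factors of ∂_1 are all 1, so H_0 ≅ Z.

(K is a triangulation of the 2-sphere S^2.)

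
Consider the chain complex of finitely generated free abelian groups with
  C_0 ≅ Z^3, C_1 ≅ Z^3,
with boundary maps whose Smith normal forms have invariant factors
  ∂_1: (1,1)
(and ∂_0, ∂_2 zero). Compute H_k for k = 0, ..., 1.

H_0: b_0 = 3 − 0 − 2 = 1; torsion from ∂_1 factors > 1: none. So H_0 ≅ Z.
H_1: b_1 = 3 − 2 − 0 = 1; torsion from ∂_2 factors > 1: none. So H_1 ≅ Z.

H_0 ≅ Z,  H_1 ≅ Z.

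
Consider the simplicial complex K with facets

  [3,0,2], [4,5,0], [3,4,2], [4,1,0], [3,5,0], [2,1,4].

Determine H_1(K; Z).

K has 6 vertices, 12 edges, 6 triangles.
rank ∂_1 = 5, rank ∂_2 = 6 ⇒ b_1 = 12 − 5 − 6 = 1; all invariant factors of ∂_2 are 1 so no torsion. So H_1 = Z.

H_1 ≅ Z.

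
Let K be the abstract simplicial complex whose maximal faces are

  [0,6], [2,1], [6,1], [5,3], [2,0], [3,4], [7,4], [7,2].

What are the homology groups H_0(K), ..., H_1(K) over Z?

Fix the vertex order 0 < 1 < 2 < 3 < 4 < 5 < 6 < 7 and write every simplex with vertices in increasing order. Then dim K = 1 and the simplices of K are:

  0-simplices (8): [0], [1], [2], [3], [4], [5], [6], [7]
  1-simplices (8): [0,2], [0,6], [1,2], [1,6], [2,7], [3,4], [3,5], [4,7]

giving chain groups C_0 ≅ Z^8, C_1 ≅ Z^8.

The boundary map ∂_1: C_1 → C_0 maps an edge to its endpoints' difference, ∂[p,q] = q − p. For instance
  ∂[4,7] = [7] − [4].
The 8×8 boundary matrix has rank 7 and Smith normal form diag(1,1,1,1,1,1,1).

Computing H_k = (kernel of ∂_k) / (image of ∂_{k+1}):

  H_0: rank C_0 − rank ∂_1 = 8 − 7 = 1, and the invariant factors of ∂_1 are all 1, so H_0 ≅ Z.
  H_1: rank ker ∂_1 − rank ∂_2 = (8 − 7) − 0 = 1, and there is no ∂_2, so H_1 ≅ Z.

H_0 = Z,  H_1 = Z.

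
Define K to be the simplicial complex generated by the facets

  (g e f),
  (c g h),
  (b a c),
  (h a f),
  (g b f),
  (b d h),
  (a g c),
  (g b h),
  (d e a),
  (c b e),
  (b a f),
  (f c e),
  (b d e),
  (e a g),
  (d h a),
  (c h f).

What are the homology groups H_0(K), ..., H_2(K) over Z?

H_0 = Z,  H_1 = Z^2,  H_2 = Z.

We work with the vertex ordering a < b < c < d < e < f < g < h. The simplices of K, each written with vertices in increasing order, are:

  0-simplices (8): a, b, c, d, e, f, g, h
  1-simplices (24): ab, ac, ad, ae, af, ag, ah, bc, bd, be, bf, bg, bh, ce, cf, cg, ch, de, dh, ef, eg, fg, fh, gh
  2-simplices (16): abc, abf, acg, ade, adh, aeg, afh, bce, bde, bdh, bfg, bgh, cef, cfh, cgh, efg

so the chain groups are C_0 ≅ Z^8, C_1 ≅ Z^24, C_2 ≅ Z^16.

Boundary ∂_1: C_1 → C_0 maps an edge to its endpoints' difference, ∂[p,q] = q − p. For instance
  ∂ah = h − a.
The resulting 8×24 matrix has rank 7, and its Smith normal form has invariant factors (1,1,1,1,1,1,1).

Boundary ∂_2: C_2 → C_1 maps a triangle to the signed sum of its edges. For instance
  ∂bdh = dh − bh + bd,
  ∂afh = fh − ah + af.
As a 24×16 matrix over Z this has rank 15, with invariant factors (1,1,1,1,1,1,1,1,1,1,1,1,1,1,1).

Reading off H_k = ker ∂_k / im ∂_{k+1}:

  H_0: rank C_0 − rank ∂_1 = 8 − 7 = 1, and the invariant factors of ∂_1 are all 1, so H_0 ≅ Z.
  H_1: rank ker ∂_1 − rank ∂_2 = (24 − 7) − 15 = 2, and the invariant factors of ∂_2 are all 1, so H_1 ≅ Z^2.
  H_2: rank ker ∂_2 − rank ∂_3 = (16 − 15) − 0 = 1, and there is no ∂_3, so H_2 ≅ Z.

As a check, the Euler characteristic is 8 − 24 + 16 = 0, which agrees with 1 − 2 + 1 = 0.
(K is a triangulation of the torus T^2.)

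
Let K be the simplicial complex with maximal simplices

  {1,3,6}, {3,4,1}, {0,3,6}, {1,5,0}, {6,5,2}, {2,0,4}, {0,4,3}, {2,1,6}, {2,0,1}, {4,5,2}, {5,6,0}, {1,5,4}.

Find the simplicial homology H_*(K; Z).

K has 7 vertices, 18 edges, 12 triangles.
rank ∂_0 = 0, rank ∂_1 = 6 ⇒ b_0 = 7 − 0 − 6 = 1; all invariant factors of ∂_1 are 1 so no torsion. So H_0 = Z.
rank ∂_1 = 6, rank ∂_2 = 12 ⇒ b_1 = 18 − 6 − 12 = 0; ∂_2 has invariant factor(s) [2] giving torsion. So H_1 = Z_2.
rank ∂_2 = 12, rank ∂_3 = 0 ⇒ b_2 = 12 − 12 − 0 = 0. So H_2 = 0.

H_0 ≅ Z,  H_1 ≅ Z_2,  H_2 = 0.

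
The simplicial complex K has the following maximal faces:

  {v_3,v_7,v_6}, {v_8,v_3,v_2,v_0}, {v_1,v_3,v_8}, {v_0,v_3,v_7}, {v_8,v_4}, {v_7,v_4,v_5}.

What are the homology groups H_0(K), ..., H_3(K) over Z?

Take the total order v_0 < v_1 < v_2 < v_3 < v_4 < v_5 < v_6 < v_7 < v_8 on the vertex set. Then K (dimension 3) consists of the simplices:

  0-simplices (9): [v_0], [v_1], [v_2], [v_3], [v_4], [v_5], [v_6], [v_7], [v_8]
  1-simplices (16): (16 of them)
  2-simplices (8): [v_0,v_2,v_3], [v_0,v_2,v_8], [v_0,v_3,v_7], [v_0,v_3,v_8], [v_1,v_3,v_8], [v_2,v_3,v_8], [v_3,v_6,v_7], [v_4,v_5,v_7]
  3-simplices (1): [v_0,v_2,v_3,v_8]

Hence C_0 ≅ Z^9, C_1 ≅ Z^16, C_2 ≅ Z^8, C_3 ≅ Z^1.

Boundary ∂_1: C_1 → C_0 is given by ∂[p,q] = [q] − [p]. For instance
  ∂[v_3,v_7] = [v_7] − [v_3].
The 9×16 boundary matrix has rank 8 and Smith normal form diag(1,1,1,1,1,1,1,1).

Boundary ∂_2: C_2 → C_1 sends each 2-simplex [p,q,r] to [q,r] − [p,r] + [p,q]. For instance
  ∂[v_1,v_3,v_8] = [v_3,v_8] − [v_1,v_8] + [v_1,v_3],
  ∂[v_4,v_5,v_7] = [v_5,v_7] − [v_4,v_7] + [v_4,v_5].
The 16×8 boundary matrix has rank 7 and Smith normal form diag(1,1,1,1,1,1,1).

The boundary map ∂_3: C_3 → C_2 sends each 3-simplex σ to the alternating sum Σ_i (−1)^i (σ with its i-th vertex removed). For instance
  ∂[v_0,v_2,v_3,v_8] = [v_2,v_3,v_8] − [v_0,v_3,v_8] + [v_0,v_2,v_8] − [v_0,v_2,v_3].
The 8×1 boundary matrix has rank 1 and Smith normal form diag(1).

Computing H_k = (kernel of ∂_k) / (image of ∂_{k+1}):

  H_0: rank C_0 − rank ∂_1 = 9 − 8 = 1, and the invariant factors of ∂_1 are all 1, so H_0 ≅ Z.
  H_1: rank ker ∂_1 − rank ∂_2 = (16 − 8) − 7 = 1, and the invariant factors of ∂_2 are all 1, so H_1 ≅ Z.
  H_2: rank ker ∂_2 − rank ∂_3 = (8 − 7) − 1 = 0, and the invariant factors of ∂_3 are all 1, so H_2 ≅ 0.
  H_3: rank ker ∂_3 − rank ∂_4 = (1 − 1) − 0 = 0, and there is no ∂_4, so H_3 ≅ 0.

H_0 ≅ Z,  H_1 ≅ Z,  H_2 = 0,  H_3 = 0.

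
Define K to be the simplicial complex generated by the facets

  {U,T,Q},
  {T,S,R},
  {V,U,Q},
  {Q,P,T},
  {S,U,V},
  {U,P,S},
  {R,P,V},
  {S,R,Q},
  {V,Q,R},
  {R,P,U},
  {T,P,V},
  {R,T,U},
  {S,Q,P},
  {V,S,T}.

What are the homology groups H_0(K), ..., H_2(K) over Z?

H_0 ≅ Z,  H_1 ≅ Z^2,  H_2 ≅ Z.

Take the total order P < Q < R < S < T < U < V on the vertex set. Then K (dimension 2) consists of the simplices:

  0-simplices (7): P, Q, R, S, T, U, V
  1-simplices (21): PQ, PR, PS, PT, PU, PV, QR, QS, QT, QU, QV, RS, RT, RU, RV, ST, SU, SV, TU, TV, UV
  2-simplices (14): PQS, PQT, PRU, PRV, PSU, PTV, QRS, QRV, QTU, QUV, RST, RTU, STV, SUV

so the chain groups are C_0 ≅ Z^7, C_1 ≅ Z^21, C_2 ≅ Z^14.

Boundary ∂_1: C_1 → C_0 is given by ∂[p,q] = [q] − [p].
The resulting 7×21 matrix has rank 6, and its Smith normal form has invariant factors (1,1,1,1,1,1).

Boundary ∂_2: C_2 → C_1 sends each 2-simplex [p,q,r] to [q,r] − [p,r] + [p,q]. For instance
  ∂PTV = TV − PV + PT,
  ∂STV = TV − SV + ST.
The resulting 21×14 matrix has rank 13, and its Smith normal form has invariant factors (1,1,1,1,1,1,1,1,1,1,1,1,1).

From H_k ≅ ker(∂_k) / im(∂_{k+1}) we obtain:

  H_0: rank C_0 − rank ∂_1 = 7 − 6 = 1, and the invariant factors of ∂_1 are all 1, so H_0 ≅ Z.
  H_1: rank ker ∂_1 − rank ∂_2 = (21 − 6) − 13 = 2, and the invariant factors of ∂_2 are all 1, so H_1 ≅ Z^2.
  H_2: rank ker ∂_2 − rank ∂_3 = (14 − 13) − 0 = 1, and there is no ∂_3, so H_2 ≅ Z.

(K is a triangulation of the torus T^2.)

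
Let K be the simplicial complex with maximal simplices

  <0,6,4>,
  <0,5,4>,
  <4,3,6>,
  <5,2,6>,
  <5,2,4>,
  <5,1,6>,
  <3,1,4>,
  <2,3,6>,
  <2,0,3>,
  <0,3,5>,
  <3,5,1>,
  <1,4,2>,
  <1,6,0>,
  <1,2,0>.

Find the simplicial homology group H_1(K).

K has 7 vertices, 21 edges, 14 triangles.
rank ∂_1 = 6, rank ∂_2 = 13 ⇒ b_1 = 21 − 6 − 13 = 2; all invariant factors of ∂_2 are 1 so no torsion. So H_1 = Z^2.

H_1 = Z^2.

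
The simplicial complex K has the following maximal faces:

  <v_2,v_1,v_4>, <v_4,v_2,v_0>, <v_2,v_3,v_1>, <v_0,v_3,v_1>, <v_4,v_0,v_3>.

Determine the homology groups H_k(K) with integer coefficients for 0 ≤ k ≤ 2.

Fix the vertex order v_0 < v_1 < v_2 < v_3 < v_4 and write every simplex with vertices in increasing order. Then dim K = 2 and the simplices of K are:

  0-simplices (5): [v_0], [v_1], [v_2], [v_3], [v_4]
  1-simplices (10): [v_0,v_1], [v_0,v_2], [v_0,v_3], [v_0,v_4], [v_1,v_2], [v_1,v_3], [v_1,v_4], [v_2,v_3], [v_2,v_4], [v_3,v_4]
  2-simplices (5): [v_0,v_1,v_3], [v_0,v_2,v_4], [v_0,v_3,v_4], [v_1,v_2,v_3], [v_1,v_2,v_4]

so the chain groups are C_0 ≅ Z^5, C_1 ≅ Z^10, C_2 ≅ Z^5.

Boundary ∂_1: C_1 → C_0 maps an edge to its endpoints' difference, ∂[p,q] = q − p. For instance
  ∂[v_1,v_3] = [v_3] − [v_1].
As a 5×10 matrix over Z this has rank 4, with invariant factors (1,1,1,1).

∂_2: C_2 → C_1 sends each 2-simplex [p,q,r] to [q,r] − [p,r] + [p,q]. For instance
  ∂[v_1,v_2,v_4] = [v_2,v_4] − [v_1,v_4] + [v_1,v_2],
  ∂[v_0,v_3,v_4] = [v_3,v_4] − [v_0,v_4] + [v_0,v_3].
The 10×5 boundary matrix has rank 5 and Smith normal form diag(1,1,1,1,1).

From H_k ≅ ker(∂_k) / im(∂_{k+1}) we obtain:

  H_0: rank C_0 − rank ∂_1 = 5 − 4 = 1, and the invariant factors of ∂_1 are all 1, so H_0 ≅ Z.
  H_1: rank ker ∂_1 − rank ∂_2 = (10 − 4) − 5 = 1, and the invariant factors of ∂_2 are all 1, so H_1 ≅ Z.
  H_2: rank ker ∂_2 − rank ∂_3 = (5 − 5) − 0 = 0, and there is no ∂_3, so H_2 ≅ 0.

H_0 = Z,  H_1 = Z,  H_2 = 0.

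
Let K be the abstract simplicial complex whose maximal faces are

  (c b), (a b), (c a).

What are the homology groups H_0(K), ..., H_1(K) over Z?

H_0 = Z,  H_1 = Z.

Order the vertices as a < b < c. Listing each simplex with vertices in this order, K has dimension 1 with simplices:

  0-simplices (3): a, b, c
  1-simplices (3): ab, ac, bc

giving chain groups C_0 ≅ Z^3, C_1 ≅ Z^3.

Boundary ∂_1: C_1 → C_0 is given by ∂[p,q] = [q] − [p]. For instance
  ∂ac = c − a.
This gives a 3×3 integer matrix of rank 2; reducing to Smith normal form yields diagonal entries (1,1).

Computing H_k = (kernel of ∂_k) / (image of ∂_{k+1}):

  H_0: rank C_0 − rank ∂_1 = 3 − 2 = 1, and the invariant factors of ∂_1 are all 1, so H_0 = Z.
  H_1: rank ker ∂_1 − rank ∂_2 = (3 − 2) − 0 = 1, and there is no ∂_2, so H_1 = Z.

As a check, the Euler characteristic is 3 − 3 = 0, which agrees with 1 − 1 = 0.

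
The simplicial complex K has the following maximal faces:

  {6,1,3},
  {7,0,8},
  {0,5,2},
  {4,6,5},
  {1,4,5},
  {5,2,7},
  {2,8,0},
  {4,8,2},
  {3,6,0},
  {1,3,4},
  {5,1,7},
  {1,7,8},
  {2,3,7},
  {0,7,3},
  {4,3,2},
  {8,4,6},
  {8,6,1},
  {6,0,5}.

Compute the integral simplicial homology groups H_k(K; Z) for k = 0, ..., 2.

K has 9 vertices, 27 edges, 18 triangles.
rank ∂_0 = 0, rank ∂_1 = 8 ⇒ b_0 = 9 − 0 − 8 = 1; all invariant factors of ∂_1 are 1 so no torsion. So H_0 ≅ Z.
rank ∂_1 = 8, rank ∂_2 = 18 ⇒ b_1 = 27 − 8 − 18 = 1; ∂_2 has invariant factor(s) [2] giving torsion. So H_1 ≅ Z × Z/2.
rank ∂_2 = 18, rank ∂_3 = 0 ⇒ b_2 = 18 − 18 − 0 = 0. So H_2 ≅ 0.

H_0 = Z,  H_1 = Z × Z/2,  H_2 = 0.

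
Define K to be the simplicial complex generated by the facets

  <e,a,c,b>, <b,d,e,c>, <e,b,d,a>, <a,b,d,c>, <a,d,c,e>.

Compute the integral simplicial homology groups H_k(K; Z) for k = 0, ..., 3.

H_0 ≅ Z,  H_1 = 0,  H_2 = 0,  H_3 ≅ Z.

Take the total order a < b < c < d < e on the vertex set. Then K (dimension 3) consists of the simplices:

  0-simplices (5): a, b, c, d, e
  1-simplices (10): ab, ac, ad, ae, bc, bd, be, cd, ce, de
  2-simplices (10): abc, abd, abe, acd, ace, ade, bcd, bce, bde, cde
  3-simplices (5): abcd, abce, abde, acde, bcde

giving chain groups C_0 ≅ Z^5, C_1 ≅ Z^10, C_2 ≅ Z^10, C_3 ≅ Z^5.

The boundary map ∂_1: C_1 → C_0 sends each edge [p,q] (with p < q) to q − p. For instance
  ∂bd = d − b.
As a 5×10 matrix over Z this has rank 4, with invariant factors (1,1,1,1).

Boundary ∂_2: C_2 → C_1 sends each 2-simplex [p,q,r] to [q,r] − [p,r] + [p,q]. For instance
  ∂bde = de − be + bd,
  ∂abe = be − ae + ab.
As a 10×10 matrix over Z this has rank 6, with invariant factors (1,1,1,1,1,1).

Boundary ∂_3: C_3 → C_2 sends each 3-simplex σ to the alternating sum Σ_i (−1)^i (σ with its i-th vertex removed). For instance
  ∂acde = cde − ade + ace − acd,
  ∂abcd = bcd − acd + abd − abc.
The resulting 10×5 matrix has rank 4, and its Smith normal form has invariant factors (1,1,1,1).

From H_k ≅ ker(∂_k) / im(∂_{k+1}) we obtain:

  H_0: rank C_0 − rank ∂_1 = 5 − 4 = 1, and the invariant factors of ∂_1 are all 1, so H_0 = Z.
  H_1: rank ker ∂_1 − rank ∂_2 = (10 − 4) − 6 = 0, and the invariant factors of ∂_2 are all 1, so H_1 = 0.
  H_2: rank ker ∂_2 − rank ∂_3 = (10 − 6) − 4 = 0, and the invariant factors of ∂_3 are all 1, so H_2 = 0.
  H_3: rank ker ∂_3 − rank ∂_4 = (5 − 4) − 0 = 1, and there is no ∂_4, so H_3 = Z.

As a check, the Euler characteristic is 5 − 10 + 10 − 5 = 0, which agrees with 1 − 0 + 0 − 1 = 0.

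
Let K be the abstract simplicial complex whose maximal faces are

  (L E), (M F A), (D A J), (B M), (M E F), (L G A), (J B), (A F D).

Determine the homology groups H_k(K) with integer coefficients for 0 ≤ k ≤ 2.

H_0 = Z,  H_1 = Z^2,  H_2 = 0.

Fix the vertex order A < B < D < E < F < G < J < L < M and write every simplex with vertices in increasing order. Then dim K = 2 and the simplices of K are:

  0-simplices (9): A, B, D, E, F, G, J, L, M
  1-simplices (15): AD, AF, AG, AJ, AL, AM, BJ, BM, DF, DJ, EF, EL, EM, FM, GL
  2-simplices (5): ADF, ADJ, AFM, AGL, EFM

giving chain groups C_0 ≅ Z^9, C_1 ≅ Z^15, C_2 ≅ Z^5.

The boundary map ∂_1: C_1 → C_0 maps an edge to its endpoints' difference, ∂[p,q] = q − p. For instance
  ∂BJ = J − B.
The resulting 9×15 matrix has rank 8, and its Smith normal form has invariant factors (1,1,1,1,1,1,1,1).

The boundary map ∂_2: C_2 → C_1 acts by ∂[p,q,r] = [q,r] − [p,r] + [p,q]. For instance
  ∂ADF = DF − AF + AD,
  ∂EFM = FM − EM + EF.
As a 15×5 matrix over Z this has rank 5, with invariant factors (1,1,1,1,1).

Computing H_k = (kernel of ∂_k) / (image of ∂_{k+1}):

  H_0: rank C_0 − rank ∂_1 = 9 − 8 = 1, and the invariant factors of ∂_1 are all 1, so H_0 = Z.
  H_1: rank ker ∂_1 − rank ∂_2 = (15 − 8) − 5 = 2, and the invariant factors of ∂_2 are all 1, so H_1 = Z^2.
  H_2: rank ker ∂_2 − rank ∂_3 = (5 − 5) − 0 = 0, and there is no ∂_3, so H_2 = 0.

As a check, the Euler characteristic is 9 − 15 + 5 = -1, which agrees with 1 − 2 + 0 = -1.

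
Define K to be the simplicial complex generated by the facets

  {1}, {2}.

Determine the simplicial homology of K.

Take the total order 1 < 2 on the vertex set. Then K (dimension 0) consists of the simplices:

  0-simplices (2): [1], [2]

so the chain groups are C_0 ≅ Z^2.

From H_k ≅ ker(∂_k) / im(∂_{k+1}) we obtain:

  H_0: rank C_0 − rank ∂_1 = 2 − 0 = 2, and there is no ∂_1, so H_0 = Z^2.

(K is a triangulation of a set of 2 points.)

H_0 ≅ Z^2.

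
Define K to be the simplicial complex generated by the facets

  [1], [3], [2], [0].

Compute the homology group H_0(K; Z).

H_0 = Z^4.

Take the total order 0 < 1 < 2 < 3 on the vertex set. Then K (dimension 0) consists of the simplices:

  0-simplices (4): [0], [1], [2], [3]

so the chain groups are C_0 ≅ Z^4.

Computing H_k = (kernel of ∂_k) / (image of ∂_{k+1}):

  H_0: rank C_0 − rank ∂_1 = 4 − 0 = 4, and there is no ∂_1, so H_0 = Z^4.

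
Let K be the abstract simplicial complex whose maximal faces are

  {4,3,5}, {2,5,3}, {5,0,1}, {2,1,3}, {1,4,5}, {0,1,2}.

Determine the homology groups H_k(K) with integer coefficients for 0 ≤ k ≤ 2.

H_0 = Z,  H_1 = Z,  H_2 = 0.

Order the vertices as 0 < 1 < 2 < 3 < 4 < 5. Listing each simplex with vertices in this order, K has dimension 2 with simplices:

  0-simplices (6): [0], [1], [2], [3], [4], [5]
  1-simplices (12): [0,1], [0,2], [0,5], [1,2], [1,3], [1,4], [1,5], [2,3], [2,5], [3,4], [3,5], [4,5]
  2-simplices (6): [0,1,2], [0,1,5], [1,2,3], [1,4,5], [2,3,5], [3,4,5]

Hence C_0 ≅ Z^6, C_1 ≅ Z^12, C_2 ≅ Z^6.

Boundary ∂_1: C_1 → C_0 sends each edge [p,q] (with p < q) to q − p.
This gives a 6×12 integer matrix of rank 5; reducing to Smith normal form yields diagonal entries (1,1,1,1,1).

Boundary ∂_2: C_2 → C_1 sends each 2-simplex [p,q,r] to [q,r] − [p,r] + [p,q]. For instance
  ∂[2,3,5] = [3,5] − [2,5] + [2,3],
  ∂[0,1,5] = [1,5] − [0,5] + [0,1].
As a 12×6 matrix over Z this has rank 6, with invariant factors (1,1,1,1,1,1).

Reading off H_k = ker ∂_k / im ∂_{k+1}:

  H_0: rank C_0 − rank ∂_1 = 6 − 5 = 1, and the invariant factors of ∂_1 are all 1, so H_0 = Z.
  H_1: rank ker ∂_1 − rank ∂_2 = (12 − 5) − 6 = 1, and the invariant factors of ∂_2 are all 1, so H_1 = Z.
  H_2: rank ker ∂_2 − rank ∂_3 = (6 − 6) − 0 = 0, and there is no ∂_3, so H_2 = 0.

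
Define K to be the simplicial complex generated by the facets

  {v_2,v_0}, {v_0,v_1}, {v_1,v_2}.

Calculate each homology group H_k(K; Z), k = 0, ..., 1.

H_0 = Z,  H_1 = Z.

Order the vertices as v_0 < v_1 < v_2. Listing each simplex with vertices in this order, K has dimension 1 with simplices:

  0-simplices (3): [v_0], [v_1], [v_2]
  1-simplices (3): [v_0,v_1], [v_0,v_2], [v_1,v_2]

so the chain groups are C_0 ≅ Z^3, C_1 ≅ Z^3.

∂_1: C_1 → C_0 is given by ∂[p,q] = [q] − [p]. For instance
  ∂[v_0,v_1] = [v_1] − [v_0].
The resulting 3×3 matrix has rank 2, and its Smith normal form has invariant factors (1,1).

Computing H_k = (kernel of ∂_k) / (image of ∂_{k+1}):

  H_0: rank C_0 − rank ∂_1 = 3 − 2 = 1, and the invariant factors of ∂_1 are all 1, so H_0 ≅ Z.
  H_1: rank ker ∂_1 − rank ∂_2 = (3 − 2) − 0 = 1, and there is no ∂_2, so H_1 ≅ Z.

As a check, the Euler characteristic is 3 − 3 = 0, which agrees with 1 − 1 = 0.
(K is a triangulation of the circle S^1.)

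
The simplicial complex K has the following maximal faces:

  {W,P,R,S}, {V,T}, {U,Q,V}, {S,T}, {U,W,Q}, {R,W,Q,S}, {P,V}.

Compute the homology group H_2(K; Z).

Order the vertices as P < Q < R < S < T < U < V < W. Listing each simplex with vertices in this order, K has dimension 3 with simplices:

  0-simplices (8): P, Q, R, S, T, U, V, W
  1-simplices (16): PR, PS, PV, PW, QR, QS, QU, QV, QW, RS, RW, ST, SW, TV, UV, UW
  2-simplices (9): PRS, PRW, PSW, QRS, QRW, QSW, QUV, QUW, RSW
  3-simplices (2): PRSW, QRSW

giving chain groups C_0 ≅ Z^8, C_1 ≅ Z^16, C_2 ≅ Z^9, C_3 ≅ Z^2.

The boundary map ∂_1: C_1 → C_0 maps an edge to its endpoints' difference, ∂[p,q] = q − p. For instance
  ∂UW = W − U.
As a 8×16 matrix over Z this has rank 7, with invariant factors (1,1,1,1,1,1,1).

The boundary map ∂_2: C_2 → C_1 sends each 2-simplex [p,q,r] to [q,r] − [p,r] + [p,q]. For instance
  ∂PSW = SW − PW + PS,
  ∂QRS = RS − QS + QR.
As a 16×9 matrix over Z this has rank 7, with invariant factors (1,1,1,1,1,1,1).

The boundary map ∂_3: C_3 → C_2 sends each 3-simplex σ to the alternating sum Σ_i (−1)^i (σ with its i-th vertex removed). For instance
  ∂QRSW = RSW − QSW + QRW − QRS,
  ∂PRSW = RSW − PSW + PRW − PRS.
This gives a 9×2 integer matrix of rank 2; reducing to Smith normal form yields diagonal entries (1,1).

From H_k ≅ ker(∂_k) / im(∂_{k+1}) we obtain:

  H_2: rank ker ∂_2 − rank ∂_3 = (9 − 7) − 2 = 0, and the invariant factors of ∂_3 are all 1, so H_2 ≅ 0.

H_2 = 0.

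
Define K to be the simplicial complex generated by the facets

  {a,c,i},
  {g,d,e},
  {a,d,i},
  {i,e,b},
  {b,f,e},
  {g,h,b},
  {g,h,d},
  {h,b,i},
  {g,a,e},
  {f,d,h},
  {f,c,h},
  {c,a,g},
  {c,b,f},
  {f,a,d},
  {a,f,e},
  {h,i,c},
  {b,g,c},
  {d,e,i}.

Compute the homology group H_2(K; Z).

K has 9 vertices, 27 edges, 18 triangles.
rank ∂_2 = 18, rank ∂_3 = 0 ⇒ b_2 = 18 − 18 − 0 = 0. So H_2 ≅ 0.

H_2 = 0.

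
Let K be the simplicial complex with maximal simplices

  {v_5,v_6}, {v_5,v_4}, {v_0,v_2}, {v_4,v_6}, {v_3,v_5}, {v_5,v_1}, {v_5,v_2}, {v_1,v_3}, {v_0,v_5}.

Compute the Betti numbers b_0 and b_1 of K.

We work with the vertex ordering v_0 < v_1 < v_2 < v_3 < v_4 < v_5 < v_6. The simplices of K, each written with vertices in increasing order, are:

  0-simplices (7): [v_0], [v_1], [v_2], [v_3], [v_4], [v_5], [v_6]
  1-simplices (9): [v_0,v_2], [v_0,v_5], [v_1,v_3], [v_1,v_5], [v_2,v_5], [v_3,v_5], [v_4,v_5], [v_4,v_6], [v_5,v_6]

so the chain groups are C_0 ≅ Z^7, C_1 ≅ Z^9.

The boundary map ∂_1: C_1 → C_0 maps an edge to its endpoints' difference, ∂[p,q] = q − p.
This gives a 7×9 integer matrix of rank 6; reducing to Smith normal form yields diagonal entries (1,1,1,1,1,1).

Now H_k = ker ∂_k / im ∂_{k+1}, so:

  H_0: rank C_0 − rank ∂_1 = 7 − 6 = 1, and the invariant factors of ∂_1 are all 1, so H_0 ≅ Z.
  H_1: rank ker ∂_1 − rank ∂_2 = (9 − 6) − 0 = 3, and there is no ∂_2, so H_1 ≅ Z^3.

As a check, the Euler characteristic is 7 − 9 = -2, which agrees with 1 − 3 = -2.

Hence the Betti numbers are b_0 = 1, b_1 = 3.

b_0 = 1, b_1 = 3.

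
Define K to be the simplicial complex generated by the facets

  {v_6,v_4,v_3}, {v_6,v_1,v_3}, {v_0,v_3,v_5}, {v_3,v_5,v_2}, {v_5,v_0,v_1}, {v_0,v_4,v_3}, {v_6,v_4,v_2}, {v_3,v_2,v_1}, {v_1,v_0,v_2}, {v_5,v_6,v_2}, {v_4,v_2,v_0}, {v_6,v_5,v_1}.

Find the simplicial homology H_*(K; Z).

Take the total order v_0 < v_1 < v_2 < v_3 < v_4 < v_5 < v_6 on the vertex set. Then K (dimension 2) consists of the simplices:

  0-simplices (7): [v_0], [v_1], [v_2], [v_3], [v_4], [v_5], [v_6]
  1-simplices (18): (18 of them)
  2-simplices (12): (12 of them)

giving chain groups C_0 ≅ Z^7, C_1 ≅ Z^18, C_2 ≅ Z^12.

Boundary ∂_1: C_1 → C_0 sends each edge [p,q] (with p < q) to q − p.
The resulting 7×18 matrix has rank 6, and its Smith normal form has invariant factors (1,1,1,1,1,1).

Boundary ∂_2: C_2 → C_1 acts by ∂[p,q,r] = [q,r] − [p,r] + [p,q]. For instance
  ∂[v_0,v_1,v_2] = [v_1,v_2] − [v_0,v_2] + [v_0,v_1],
  ∂[v_0,v_2,v_4] = [v_2,v_4] − [v_0,v_4] + [v_0,v_2].
The 18×12 boundary matrix has rank 12 and Smith normal form diag(1,1,1,1,1,1,1,1,1,1,1,2).

Now H_k = ker ∂_k / im ∂_{k+1}, so:

  H_0: rank C_0 − rank ∂_1 = 7 − 6 = 1, and the invariant factors of ∂_1 are all 1, so H_0 = Z.
  H_1: rank ker ∂_1 − rank ∂_2 = (18 − 6) − 12 = 0, and ∂_2 has invariant factor 2 > 1, so H_1 = Z/2.
  H_2: rank ker ∂_2 − rank ∂_3 = (12 − 12) − 0 = 0, and there is no ∂_3, so H_2 = 0.

H_0 ≅ Z,  H_1 ≅ Z/2,  H_2 = 0.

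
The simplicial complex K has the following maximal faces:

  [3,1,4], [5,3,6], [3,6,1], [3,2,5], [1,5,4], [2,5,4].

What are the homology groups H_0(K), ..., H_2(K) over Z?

H_0 = Z,  H_1 = Z,  H_2 = 0.

Order the vertices as 1 < 2 < 3 < 4 < 5 < 6. Listing each simplex with vertices in this order, K has dimension 2 with simplices:

  0-simplices (6): [1], [2], [3], [4], [5], [6]
  1-simplices (12): [1,3], [1,4], [1,5], [1,6], [2,3], [2,4], [2,5], [3,4], [3,5], [3,6], [4,5], [5,6]
  2-simplices (6): [1,3,4], [1,3,6], [1,4,5], [2,3,5], [2,4,5], [3,5,6]

giving chain groups C_0 ≅ Z^6, C_1 ≅ Z^12, C_2 ≅ Z^6.

The boundary map ∂_1: C_1 → C_0 sends each edge [p,q] (with p < q) to q − p. For instance
  ∂[3,5] = [5] − [3].
This gives a 6×12 integer matrix of rank 5; reducing to Smith normal form yields diagonal entries (1,1,1,1,1).

The boundary map ∂_2: C_2 → C_1 acts by ∂[p,q,r] = [q,r] − [p,r] + [p,q]. For instance
  ∂[3,5,6] = [5,6] − [3,6] + [3,5],
  ∂[1,3,6] = [3,6] − [1,6] + [1,3].
The 12×6 boundary matrix has rank 6 and Smith normal form diag(1,1,1,1,1,1).

Computing H_k = (kernel of ∂_k) / (image of ∂_{k+1}):

  H_0: rank C_0 − rank ∂_1 = 6 − 5 = 1, and the invariant factors of ∂_1 are all 1, so H_0 = Z.
  H_1: rank ker ∂_1 − rank ∂_2 = (12 − 5) − 6 = 1, and the invariant factors of ∂_2 are all 1, so H_1 = Z.
  H_2: rank ker ∂_2 − rank ∂_3 = (6 − 6) − 0 = 0, and there is no ∂_3, so H_2 = 0.

As a check, the Euler characteristic is 6 − 12 + 6 = 0, which agrees with 1 − 1 + 0 = 0.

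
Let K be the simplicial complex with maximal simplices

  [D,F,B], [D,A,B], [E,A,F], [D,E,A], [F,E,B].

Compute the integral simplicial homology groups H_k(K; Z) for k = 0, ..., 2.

H_0 = Z,  H_1 = Z,  H_2 = 0.

K has 5 vertices, 10 edges, 5 triangles.
rank ∂_0 = 0, rank ∂_1 = 4 ⇒ b_0 = 5 − 0 − 4 = 1; all invariant factors of ∂_1 are 1 so no torsion. So H_0 = Z.
rank ∂_1 = 4, rank ∂_2 = 5 ⇒ b_1 = 10 − 4 − 5 = 1; all invariant factors of ∂_2 are 1 so no torsion. So H_1 = Z.
rank ∂_2 = 5, rank ∂_3 = 0 ⇒ b_2 = 5 − 5 − 0 = 0. So H_2 = 0.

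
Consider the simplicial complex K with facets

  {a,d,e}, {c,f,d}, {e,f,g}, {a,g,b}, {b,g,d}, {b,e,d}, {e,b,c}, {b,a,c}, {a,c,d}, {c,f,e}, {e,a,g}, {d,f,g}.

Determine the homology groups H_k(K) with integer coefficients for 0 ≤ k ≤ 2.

We work with the vertex ordering a < b < c < d < e < f < g. The simplices of K, each written with vertices in increasing order, are:

  0-simplices (7): a, b, c, d, e, f, g
  1-simplices (18): ab, ac, ad, ae, ag, bc, bd, be, bg, cd, ce, cf, de, df, dg, ef, eg, fg
  2-simplices (12): abc, abg, acd, ade, aeg, bce, bde, bdg, cdf, cef, dfg, efg

giving chain groups C_0 ≅ Z^7, C_1 ≅ Z^18, C_2 ≅ Z^12.

Boundary ∂_1: C_1 → C_0 is given by ∂[p,q] = [q] − [p]. For instance
  ∂ab = b − a.
The resulting 7×18 matrix has rank 6, and its Smith normal form has invariant factors (1,1,1,1,1,1).

The boundary map ∂_2: C_2 → C_1 acts by ∂[p,q,r] = [q,r] − [p,r] + [p,q]. For instance
  ∂abc = bc − ac + ab,
  ∂dfg = fg − dg + df.
As a 18×12 matrix over Z this has rank 12, with invariant factors (1,1,1,1,1,1,1,1,1,1,1,2).

Now H_k = ker ∂_k / im ∂_{k+1}, so:

  H_0: rank C_0 − rank ∂_1 = 7 − 6 = 1, and the invariant factors of ∂_1 are all 1, so H_0 = Z.
  H_1: rank ker ∂_1 − rank ∂_2 = (18 − 6) − 12 = 0, and ∂_2 has invariant factor 2 > 1, so H_1 = Z/2.
  H_2: rank ker ∂_2 − rank ∂_3 = (12 − 12) − 0 = 0, and there is no ∂_3, so H_2 = 0.

H_0 ≅ Z,  H_1 ≅ Z/2,  H_2 = 0.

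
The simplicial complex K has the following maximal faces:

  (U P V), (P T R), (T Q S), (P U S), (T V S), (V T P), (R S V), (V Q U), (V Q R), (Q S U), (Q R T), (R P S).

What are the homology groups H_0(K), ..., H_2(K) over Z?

H_0 = Z,  H_1 = Z/2,  H_2 = 0.

Order the vertices as P < Q < R < S < T < U < V. Listing each simplex with vertices in this order, K has dimension 2 with simplices:

  0-simplices (7): P, Q, R, S, T, U, V
  1-simplices (18): PR, PS, PT, PU, PV, QR, QS, QT, QU, QV, RS, RT, RV, ST, SU, SV, TV, UV
  2-simplices (12): PRS, PRT, PSU, PTV, PUV, QRT, QRV, QST, QSU, QUV, RSV, STV

giving chain groups C_0 ≅ Z^7, C_1 ≅ Z^18, C_2 ≅ Z^12.

The boundary map ∂_1: C_1 → C_0 maps an edge to its endpoints' difference, ∂[p,q] = q − p. For instance
  ∂QU = U − Q.
The 7×18 boundary matrix has rank 6 and Smith normal form diag(1,1,1,1,1,1).

The boundary map ∂_2: C_2 → C_1 sends each 2-simplex [p,q,r] to [q,r] − [p,r] + [p,q]. For instance
  ∂PTV = TV − PV + PT,
  ∂QST = ST − QT + QS.
As a 18×12 matrix over Z this has rank 12, with invariant factors (1,1,1,1,1,1,1,1,1,1,1,2).

From H_k ≅ ker(∂_k) / im(∂_{k+1}) we obtain:

  H_0: rank C_0 − rank ∂_1 = 7 − 6 = 1, and the invariant factors of ∂_1 are all 1, so H_0 ≅ Z.
  H_1: rank ker ∂_1 − rank ∂_2 = (18 − 6) − 12 = 0, and ∂_2 has invariant factor 2 > 1, so H_1 ≅ Z/2.
  H_2: rank ker ∂_2 − rank ∂_3 = (12 − 12) − 0 = 0, and there is no ∂_3, so H_2 ≅ 0.

As a check, the Euler characteristic is 7 − 18 + 12 = 1, which agrees with 1 − 0 + 0 = 1.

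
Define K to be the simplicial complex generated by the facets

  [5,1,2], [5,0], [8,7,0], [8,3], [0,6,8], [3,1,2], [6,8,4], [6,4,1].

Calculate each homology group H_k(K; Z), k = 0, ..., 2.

H_0 ≅ Z,  H_1 ≅ Z^2,  H_2 = 0.

Fix the vertex order 0 < 1 < 2 < 3 < 4 < 5 < 6 < 7 < 8 and write every simplex with vertices in increasing order. Then dim K = 2 and the simplices of K are:

  0-simplices (9): [0], [1], [2], [3], [4], [5], [6], [7], [8]
  1-simplices (16): [0,5], [0,6], [0,7], [0,8], [1,2], [1,3], [1,4], [1,5], [1,6], [2,3], [2,5], [3,8], [4,6], [4,8], [6,8], [7,8]
  2-simplices (6): [0,6,8], [0,7,8], [1,2,3], [1,2,5], [1,4,6], [4,6,8]

so the chain groups are C_0 ≅ Z^9, C_1 ≅ Z^16, C_2 ≅ Z^6.

Boundary ∂_1: C_1 → C_0 is given by ∂[p,q] = [q] − [p].
This gives a 9×16 integer matrix of rank 8; reducing to Smith normal form yields diagonal entries (1,1,1,1,1,1,1,1).

The boundary map ∂_2: C_2 → C_1 maps a triangle to the signed sum of its edges. For instance
  ∂[0,7,8] = [7,8] − [0,8] + [0,7],
  ∂[1,2,3] = [2,3] − [1,3] + [1,2].
The resulting 16×6 matrix has rank 6, and its Smith normal form has invariant factors (1,1,1,1,1,1).

Now H_k = ker ∂_k / im ∂_{k+1}, so:

  H_0: rank C_0 − rank ∂_1 = 9 − 8 = 1, and the invariant factors of ∂_1 are all 1, so H_0 = Z.
  H_1: rank ker ∂_1 − rank ∂_2 = (16 − 8) − 6 = 2, and the invariant factors of ∂_2 are all 1, so H_1 = Z^2.
  H_2: rank ker ∂_2 − rank ∂_3 = (6 − 6) − 0 = 0, and there is no ∂_3, so H_2 = 0.

As a check, the Euler characteristic is 9 − 16 + 6 = -1, which agrees with 1 − 2 + 0 = -1.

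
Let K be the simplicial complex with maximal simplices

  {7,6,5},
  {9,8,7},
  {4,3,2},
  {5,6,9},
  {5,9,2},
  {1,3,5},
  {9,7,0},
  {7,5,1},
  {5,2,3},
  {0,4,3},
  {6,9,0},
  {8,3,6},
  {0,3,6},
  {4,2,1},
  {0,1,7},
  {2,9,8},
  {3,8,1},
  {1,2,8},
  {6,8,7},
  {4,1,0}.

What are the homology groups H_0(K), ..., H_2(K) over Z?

Fix the vertex order 0 < 1 < 2 < 3 < 4 < 5 < 6 < 7 < 8 < 9 and write every simplex with vertices in increasing order. Then dim K = 2 and the simplices of K are:

  0-simplices (10): [0], [1], [2], [3], [4], [5], [6], [7], [8], [9]
  1-simplices (30): (30 of them)
  2-simplices (20): (20 of them)

giving chain groups C_0 ≅ Z^10, C_1 ≅ Z^30, C_2 ≅ Z^20.

Boundary ∂_1: C_1 → C_0 maps an edge to its endpoints' difference, ∂[p,q] = q − p.
This gives a 10×30 integer matrix of rank 9; reducing to Smith normal form yields diagonal entries (1,1,1,1,1,1,1,1,1).

The boundary map ∂_2: C_2 → C_1 sends each 2-simplex [p,q,r] to [q,r] − [p,r] + [p,q]. For instance
  ∂[1,3,5] = [3,5] − [1,5] + [1,3],
  ∂[0,3,4] = [3,4] − [0,4] + [0,3].
This gives a 30×20 integer matrix of rank 20; reducing to Smith normal form yields diagonal entries (1,1,1,1,1,1,1,1,1,1,1,1,1,1,1,1,1,1,1,2).

Reading off H_k = ker ∂_k / im ∂_{k+1}:

  H_0: rank C_0 − rank ∂_1 = 10 − 9 = 1, and the invariant factors of ∂_1 are all 1, so H_0 ≅ Z.
  H_1: rank ker ∂_1 − rank ∂_2 = (30 − 9) − 20 = 1, and ∂_2 has invariant factor 2 > 1, so H_1 ≅ Z ⊕ Z/2.
  H_2: rank ker ∂_2 − rank ∂_3 = (20 − 20) − 0 = 0, and there is no ∂_3, so H_2 ≅ 0.

H_0 = Z,  H_1 = Z ⊕ Z/2,  H_2 = 0.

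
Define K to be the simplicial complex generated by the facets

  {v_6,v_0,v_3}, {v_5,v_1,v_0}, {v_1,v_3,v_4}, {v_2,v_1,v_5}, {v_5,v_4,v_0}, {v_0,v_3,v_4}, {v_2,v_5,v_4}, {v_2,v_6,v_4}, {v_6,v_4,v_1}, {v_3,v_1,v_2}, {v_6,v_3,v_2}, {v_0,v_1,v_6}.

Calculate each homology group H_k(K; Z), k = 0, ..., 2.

We work with the vertex ordering v_0 < v_1 < v_2 < v_3 < v_4 < v_5 < v_6. The simplices of K, each written with vertices in increasing order, are:

  0-simplices (7): [v_0], [v_1], [v_2], [v_3], [v_4], [v_5], [v_6]
  1-simplices (18): (18 of them)
  2-simplices (12): (12 of them)

Hence C_0 ≅ Z^7, C_1 ≅ Z^18, C_2 ≅ Z^12.

Boundary ∂_1: C_1 → C_0 is given by ∂[p,q] = [q] − [p]. For instance
  ∂[v_2,v_4] = [v_4] − [v_2].
As a 7×18 matrix over Z this has rank 6, with invariant factors (1,1,1,1,1,1).

Boundary ∂_2: C_2 → C_1 maps a triangle to the signed sum of its edges. For instance
  ∂[v_1,v_2,v_3] = [v_2,v_3] − [v_1,v_3] + [v_1,v_2],
  ∂[v_1,v_3,v_4] = [v_3,v_4] − [v_1,v_4] + [v_1,v_3].
The resulting 18×12 matrix has rank 12, and its Smith normal form has invariant factors (1,1,1,1,1,1,1,1,1,1,1,2).

Now H_k = ker ∂_k / im ∂_{k+1}, so:

  H_0: rank C_0 − rank ∂_1 = 7 − 6 = 1, and the invariant factors of ∂_1 are all 1, so H_0 = Z.
  H_1: rank ker ∂_1 − rank ∂_2 = (18 − 6) − 12 = 0, and ∂_2 has invariant factor 2 > 1, so H_1 = Z/2.
  H_2: rank ker ∂_2 − rank ∂_3 = (12 − 12) − 0 = 0, and there is no ∂_3, so H_2 = 0.

As a check, the Euler characteristic is 7 − 18 + 12 = 1, which agrees with 1 − 0 + 0 = 1.

H_0 = Z,  H_1 = Z/2,  H_2 = 0.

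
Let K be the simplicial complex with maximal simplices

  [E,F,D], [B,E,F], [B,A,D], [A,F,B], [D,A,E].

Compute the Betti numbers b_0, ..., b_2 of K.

Fix the vertex order A < B < D < E < F and write every simplex with vertices in increasing order. Then dim K = 2 and the simplices of K are:

  0-simplices (5): A, B, D, E, F
  1-simplices (10): AB, AD, AE, AF, BD, BE, BF, DE, DF, EF
  2-simplices (5): ABD, ABF, ADE, BEF, DEF

giving chain groups C_0 ≅ Z^5, C_1 ≅ Z^10, C_2 ≅ Z^5.

∂_1: C_1 → C_0 sends each edge [p,q] (with p < q) to q − p.
This gives a 5×10 integer matrix of rank 4; reducing to Smith normal form yields diagonal entries (1,1,1,1).

The boundary map ∂_2: C_2 → C_1 maps a triangle to the signed sum of its edges. For instance
  ∂ADE = DE − AE + AD,
  ∂ABF = BF − AF + AB.
As a 10×5 matrix over Z this has rank 5, with invariant factors (1,1,1,1,1).

Reading off H_k = ker ∂_k / im ∂_{k+1}:

  H_0: rank C_0 − rank ∂_1 = 5 − 4 = 1, and the invariant factors of ∂_1 are all 1, so H_0 = Z.
  H_1: rank ker ∂_1 − rank ∂_2 = (10 − 4) − 5 = 1, and the invariant factors of ∂_2 are all 1, so H_1 = Z.
  H_2: rank ker ∂_2 − rank ∂_3 = (5 − 5) − 0 = 0, and there is no ∂_3, so H_2 = 0.

(K is a triangulation of the Möbius band.)

Hence the Betti numbers are b_0 = 1, b_1 = 1, b_2 = 0.

b_0 = 1, b_1 = 1, b_2 = 0.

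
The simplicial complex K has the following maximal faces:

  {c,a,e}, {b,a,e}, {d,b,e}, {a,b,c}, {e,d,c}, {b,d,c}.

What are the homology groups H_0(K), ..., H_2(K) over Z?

We work with the vertex ordering a < b < c < d < e. The simplices of K, each written with vertices in increasing order, are:

  0-simplices (5): a, b, c, d, e
  1-simplices (9): ab, ac, ae, bc, bd, be, cd, ce, de
  2-simplices (6): abc, abe, ace, bcd, bde, cde

so the chain groups are C_0 ≅ Z^5, C_1 ≅ Z^9, C_2 ≅ Z^6.

The boundary map ∂_1: C_1 → C_0 maps an edge to its endpoints' difference, ∂[p,q] = q − p.
The 5×9 boundary matrix has rank 4 and Smith normal form diag(1,1,1,1).

The boundary map ∂_2: C_2 → C_1 maps a triangle to the signed sum of its edges. For instance
  ∂abe = be − ae + ab,
  ∂abc = bc − ac + ab.
The resulting 9×6 matrix has rank 5, and its Smith normal form has invariant factors (1,1,1,1,1).

Computing H_k = (kernel of ∂_k) / (image of ∂_{k+1}):

  H_0: rank C_0 − rank ∂_1 = 5 − 4 = 1, and the invariant factors of ∂_1 are all 1, so H_0 ≅ Z.
  H_1: rank ker ∂_1 − rank ∂_2 = (9 − 4) − 5 = 0, and the invariant factors of ∂_2 are all 1, so H_1 ≅ 0.
  H_2: rank ker ∂_2 − rank ∂_3 = (6 − 5) − 0 = 1, and there is no ∂_3, so H_2 ≅ Z.

As a check, the Euler characteristic is 5 − 9 + 6 = 2, which agrees with 1 − 0 + 1 = 2.

H_0 ≅ Z,  H_1 = 0,  H_2 ≅ Z.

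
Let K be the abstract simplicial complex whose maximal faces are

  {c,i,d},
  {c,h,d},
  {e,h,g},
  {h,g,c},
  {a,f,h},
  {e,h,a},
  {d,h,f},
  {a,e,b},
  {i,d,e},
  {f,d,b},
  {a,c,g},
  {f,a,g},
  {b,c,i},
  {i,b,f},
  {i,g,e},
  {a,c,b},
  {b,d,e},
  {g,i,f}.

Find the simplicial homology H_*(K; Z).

Take the total order a < b < c < d < e < f < g < h < i on the vertex set. Then K (dimension 2) consists of the simplices:

  0-simplices (9): a, b, c, d, e, f, g, h, i
  1-simplices (27): ab, ac, ae, af, ag, ah, bc, bd, be, bf, bi, cd, cg, ch, ci, de, df, dh, di, eg, eh, ei, fg, fh, fi, gh, gi
  2-simplices (18): abc, abe, acg, aeh, afg, afh, bci, bde, bdf, bfi, cdh, cdi, cgh, dei, dfh, egh, egi, fgi

giving chain groups C_0 ≅ Z^9, C_1 ≅ Z^27, C_2 ≅ Z^18.

Boundary ∂_1: C_1 → C_0 is given by ∂[p,q] = [q] − [p]. For instance
  ∂dh = h − d.
The resulting 9×27 matrix has rank 8, and its Smith normal form has invariant factors (1,1,1,1,1,1,1,1).

The boundary map ∂_2: C_2 → C_1 sends each 2-simplex [p,q,r] to [q,r] − [p,r] + [p,q]. For instance
  ∂aeh = eh − ah + ae,
  ∂cdh = dh − ch + cd.
The 27×18 boundary matrix has rank 18 and Smith normal form diag(1,1,1,1,1,1,1,1,1,1,1,1,1,1,1,1,1,2).

From H_k ≅ ker(∂_k) / im(∂_{k+1}) we obtain:

  H_0: rank C_0 − rank ∂_1 = 9 − 8 = 1, and the invariant factors of ∂_1 are all 1, so H_0 = Z.
  H_1: rank ker ∂_1 − rank ∂_2 = (27 − 8) − 18 = 1, and ∂_2 has invariant factor 2 > 1, so H_1 = Z ⊕ Z/2Z.
  H_2: rank ker ∂_2 − rank ∂_3 = (18 − 18) − 0 = 0, and there is no ∂_3, so H_2 = 0.

As a check, the Euler characteristic is 9 − 27 + 18 = 0, which agrees with 1 − 1 + 0 = 0.

H_0 = Z,  H_1 = Z ⊕ Z/2Z,  H_2 = 0.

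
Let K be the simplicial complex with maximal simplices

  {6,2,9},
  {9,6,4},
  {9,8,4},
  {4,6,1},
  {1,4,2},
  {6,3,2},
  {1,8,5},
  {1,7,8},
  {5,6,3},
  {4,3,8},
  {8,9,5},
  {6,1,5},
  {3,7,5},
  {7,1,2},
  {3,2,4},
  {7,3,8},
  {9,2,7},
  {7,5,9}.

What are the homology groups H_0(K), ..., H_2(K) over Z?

K has 9 vertices, 27 edges, 18 triangles.
rank ∂_0 = 0, rank ∂_1 = 8 ⇒ b_0 = 9 − 0 − 8 = 1; all invariant factors of ∂_1 are 1 so no torsion. So H_0 ≅ Z.
rank ∂_1 = 8, rank ∂_2 = 18 ⇒ b_1 = 27 − 8 − 18 = 1; ∂_2 has invariant factor(s) [2] giving torsion. So H_1 ≅ Z ⊕ Z_2.
rank ∂_2 = 18, rank ∂_3 = 0 ⇒ b_2 = 18 − 18 − 0 = 0. So H_2 ≅ 0.

H_0 ≅ Z,  H_1 ≅ Z ⊕ Z_2,  H_2 = 0.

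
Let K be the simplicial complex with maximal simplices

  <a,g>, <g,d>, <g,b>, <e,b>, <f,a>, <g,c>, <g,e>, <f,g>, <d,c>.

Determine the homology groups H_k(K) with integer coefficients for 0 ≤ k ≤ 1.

Fix the vertex order a < b < c < d < e < f < g and write every simplex with vertices in increasing order. Then dim K = 1 and the simplices of K are:

  0-simplices (7): a, b, c, d, e, f, g
  1-simplices (9): af, ag, be, bg, cd, cg, dg, eg, fg

so the chain groups are C_0 ≅ Z^7, C_1 ≅ Z^9.

The boundary map ∂_1: C_1 → C_0 sends each edge [p,q] (with p < q) to q − p. For instance
  ∂eg = g − e.
This gives a 7×9 integer matrix of rank 6; reducing to Smith normal form yields diagonal entries (1,1,1,1,1,1).

Computing H_k = (kernel of ∂_k) / (image of ∂_{k+1}):

  H_0: rank C_0 − rank ∂_1 = 7 − 6 = 1, and the invariant factors of ∂_1 are all 1, so H_0 ≅ Z.
  H_1: rank ker ∂_1 − rank ∂_2 = (9 − 6) − 0 = 3, and there is no ∂_2, so H_1 ≅ Z^3.

As a check, the Euler characteristic is 7 − 9 = -2, which agrees with 1 − 3 = -2.

H_0 ≅ Z,  H_1 ≅ Z^3.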